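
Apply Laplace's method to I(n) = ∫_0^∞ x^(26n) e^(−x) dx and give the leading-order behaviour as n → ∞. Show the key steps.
I(n) ~ sqrt(2π·26n) · (26n/e)^(26n)

Write the integrand as exp(26n ln x − x) and set f(x) = 26n ln x − x. Then f'(x) = 26n/x − 1 = 0 at x* = 26n, and f''(x*) = −26n/x*^2 = −1/(26n). Laplace's method (interior maximum) gives
  I(n) ~ e^(f(x*)) · sqrt(2π / |f''(x*)|)
        = exp(26n ln(26n) − 26n) · sqrt(2π · 26n)
        = (26n)^(26n) e^(−26n) · sqrt(2π·26n)
        = sqrt(2π·26n) · (26n/e)^(26n).
This matches Γ(26n+1) with Stirling applied to Γ.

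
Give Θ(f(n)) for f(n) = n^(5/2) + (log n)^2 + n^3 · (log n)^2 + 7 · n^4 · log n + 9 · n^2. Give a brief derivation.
f(n) ∈ Θ(n^4 · log n)

Compare the terms by growth order. For large n, n^a · (log n)^b dominates n^a' · (log n)^b' iff a > a', or (a = a' and b > b'). Ranking the 5 terms shows the dominant one is 7 · n^4 · log n. Hence f(n) ∈ Θ(n^4 · log n).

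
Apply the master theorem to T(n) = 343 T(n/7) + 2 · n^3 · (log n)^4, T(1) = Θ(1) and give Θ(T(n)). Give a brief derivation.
T(n) = Θ(n^3 · (log n)^5)

Here log_7 343 = 3 and f(n) = 2 · n^3 · (log n)^4 = Θ(n^(log_7 343) · (log n)^4). This is the extended Case 2 of the master theorem (f matches the critical exponent up to log factors), giving T(n) = Θ(n^(log_7 343) · (log n)^(4+1)) = Θ(n^3 · (log n)^5).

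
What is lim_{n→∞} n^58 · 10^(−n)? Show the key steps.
lim = 0

Exponentials with base > 1 dominate every fixed polynomial: for any fixed c, n^c / 10^n → 0 as n → ∞ (e.g. by the ratio test, or by writing 10^n = e^(n ln 10) and noting e^(n ln 10) / n^c → ∞). Hence n^58 · 10^(−n) = n^58 / 10^n → 0.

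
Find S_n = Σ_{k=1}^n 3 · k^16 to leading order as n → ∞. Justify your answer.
S_n ~ 3 · n^17 / 17

By integral comparison (Euler-Maclaurin), Σ_{k=1}^n 3 · k^16 = 3 · ∫_0^n x^16 dx + O(n^16) = 3 · n^17/17 + O(n^16). (Equivalently, Faulhaber's formula gives the same leading term.)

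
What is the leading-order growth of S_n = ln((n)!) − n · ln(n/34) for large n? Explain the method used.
S_n ~ n · (ln 34 − 1) + O(ln n)

Stirling: ln((n)!) = n ln(n) − n + O(ln n).
  S_n = n ln(n) − n − n ln(n/34) + O(ln n)
      = n ln(n) − n ln n + n ln 34 − n + O(ln n)
      = n ln 34 − n + O(ln n)
      = n (ln 34 − 1) + O(ln n).
Numerically ln(34) − 1 ≈ 2.5264.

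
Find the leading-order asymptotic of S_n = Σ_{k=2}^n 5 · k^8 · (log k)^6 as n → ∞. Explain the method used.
S_n ~ 5 · n^9 · (log n)^6 / 9

By integral comparison, S_n = ∫_1^n 5 · x^8 · (log x)^6 dx + O(n^8 · (log n)^6). For the integral, the leading term of ∫_1^n x^8 (log x)^6 dx is n^9/9 · (log n)^6 (by repeated integration by parts; each step lowers the log-exponent and produces a relatively O(1/log n) correction). Hence S_n ~ 5 · n^9 · (log n)^6 / 9.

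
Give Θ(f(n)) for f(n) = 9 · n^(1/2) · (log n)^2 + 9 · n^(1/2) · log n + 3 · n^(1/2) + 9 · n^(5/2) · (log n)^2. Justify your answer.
f(n) ∈ Θ(n^(5/2) · (log n)^2)

Compare the terms by growth order. For large n, n^a · (log n)^b dominates n^a' · (log n)^b' iff a > a', or (a = a' and b > b'). Ranking the 4 terms shows the dominant one is 9 · n^(5/2) · (log n)^2. Hence f(n) ∈ Θ(n^(5/2) · (log n)^2).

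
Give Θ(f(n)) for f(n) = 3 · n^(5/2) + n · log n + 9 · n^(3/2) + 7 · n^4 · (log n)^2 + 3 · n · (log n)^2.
f(n) ∈ Θ(n^4 · (log n)^2)

Compare the terms by growth order. For large n, n^a · (log n)^b dominates n^a' · (log n)^b' iff a > a', or (a = a' and b > b'). Ranking the 5 terms shows the dominant one is 7 · n^4 · (log n)^2. Hence f(n) ∈ Θ(n^4 · (log n)^2).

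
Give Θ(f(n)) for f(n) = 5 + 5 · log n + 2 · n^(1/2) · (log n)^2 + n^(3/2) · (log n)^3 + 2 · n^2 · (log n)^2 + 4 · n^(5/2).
f(n) ∈ Θ(n^(5/2))

Compare the terms by growth order. For large n, n^a · (log n)^b dominates n^a' · (log n)^b' iff a > a', or (a = a' and b > b'). Ranking the 6 terms shows the dominant one is 4 · n^(5/2). Hence f(n) ∈ Θ(n^(5/2)).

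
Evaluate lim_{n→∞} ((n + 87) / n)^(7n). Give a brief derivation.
lim = e^609

Rewrite as (1 + 87/n)^(7n). By the standard limit (1 + x/n)^n → e^x, we have (1 + 87/n)^n → e^87, and raising to the 7th power gives e^609.
More precisely, ln[(1 + 87/n)^(7n)] = 7n · ln(1 + 87/n) = 7n · (87/n + O(1/n^2)) = 609 + O(1/n) → 609.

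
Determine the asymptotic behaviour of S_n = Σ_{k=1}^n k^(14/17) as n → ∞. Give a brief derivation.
S_n ~ (17/31) · n^(31/17)

Integral comparison: Σ_{k=1}^n k^(14/17) = ∫_0^n x^(14/17) dx + O(n^(14/17)). The integral is n^(1 + 14/17) / (1 + 14/17) = n^((14+17)/17) / ((14+17)/17) = (17/31) · n^(31/17).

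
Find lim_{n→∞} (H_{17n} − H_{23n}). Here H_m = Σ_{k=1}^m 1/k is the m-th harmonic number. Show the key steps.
lim = ln(17/23)

Euler-Maclaurin gives H_m = ln m + γ + 1/(2m) + O(1/m^2). The γ and O(1/m) terms cancel in the difference:
  H_{17n} − H_{23n} = ln(17n) − ln(23n) + O(1/n) = ln(17/23) + O(1/n).
Hence the limit is ln(17/23).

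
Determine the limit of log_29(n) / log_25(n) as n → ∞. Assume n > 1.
lim = ln(25) / ln(29) = log_29(25)

Change of base: log_29(n) = ln n / ln 29 and log_25(n) = ln n / ln 25. The ratio is (ln n / ln 29) · (ln 25 / ln n) = ln 25 / ln 29, a constant independent of n. So the limit is ln 25 / ln 29 = log_29(25).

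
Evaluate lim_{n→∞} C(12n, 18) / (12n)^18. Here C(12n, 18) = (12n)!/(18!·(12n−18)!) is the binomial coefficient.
lim = 1/18! = 1/6402373705728000

With N = 12n → ∞: C(N, 18) / N^18 = [N(N−1)…(N−17)] / (18! · N^18) = (1/18!) · 1 · (1 − 1/(12n)) · … · (1 − 17/(12n)). Each factor → 1 as N → ∞, so the limit is 1/18! = 1/6402373705728000.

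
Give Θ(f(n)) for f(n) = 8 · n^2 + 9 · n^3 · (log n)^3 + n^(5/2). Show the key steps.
f(n) ∈ Θ(n^3 · (log n)^3)

Compare the terms by growth order. For large n, n^a · (log n)^b dominates n^a' · (log n)^b' iff a > a', or (a = a' and b > b'). Ranking the 3 terms shows the dominant one is 9 · n^3 · (log n)^3. Hence f(n) ∈ Θ(n^3 · (log n)^3).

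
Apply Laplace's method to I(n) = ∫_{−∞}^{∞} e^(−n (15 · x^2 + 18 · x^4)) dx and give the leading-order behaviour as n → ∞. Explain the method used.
I(n) ~ sqrt(π/(15n))

φ(x) = 15 · x^2 + 18 · x^4 has its unique global minimum at x* = 0 (since φ'(x) = 30x + 72x^3 = 0 only at x = 0 for real x with both coefficients positive, and φ → ∞ as |x| → ∞). At x* = 0, φ(0) = 0 and φ''(0) = 30. Laplace's method then gives
  I(n) ~ sqrt(2π / (n · φ''(0))) · e^(−n φ(0)) = sqrt(2π / (30n)) = sqrt(π/(15n)).
The 18 · x^4 term contributes only at subleading order (an O(1/n) relative correction).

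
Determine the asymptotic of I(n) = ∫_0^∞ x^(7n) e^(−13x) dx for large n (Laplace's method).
I(n) ~ (sqrt(2π·7n) / 13) · (7n/(13e))^(7n)

Write the integrand as exp(7n ln x − 13x) and set f(x) = 7n ln x − 13x. Then f'(x) = 7n/x − 13 = 0 at x* = 7n/13, and f''(x*) = −7n/x*^2 = −13^2/(7n). Laplace's method (interior maximum) gives
  I(n) ~ e^(f(x*)) · sqrt(2π / |f''(x*)|)
        = exp(7n ln(7n/13) − 7n) · sqrt(2π · 7n / 13^2)
        = (7n/13)^(7n) e^(−7n) · sqrt(2π·7n) / 13
        = (sqrt(2π·7n) / 13) · (7n/(13e))^(7n).
This matches Γ(7n+1)/13^(7n+1) with Stirling applied to Γ.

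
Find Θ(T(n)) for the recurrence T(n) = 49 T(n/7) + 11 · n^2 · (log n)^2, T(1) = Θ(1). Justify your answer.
T(n) = Θ(n^2 · (log n)^3)

Here log_7 49 = 2 and f(n) = 11 · n^2 · (log n)^2 = Θ(n^(log_7 49) · (log n)^2). This is the extended Case 2 of the master theorem (f matches the critical exponent up to log factors), giving T(n) = Θ(n^(log_7 49) · (log n)^(2+1)) = Θ(n^2 · (log n)^3).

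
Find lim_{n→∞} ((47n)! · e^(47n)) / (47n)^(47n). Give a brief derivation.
lim = ∞

Stirling: (47n)! ~ sqrt(2π·47n) · (47n/e)^(47n). Hence
  (47n)! · e^(47n) / (47n)^(47n) ~ sqrt(2π·47n) = sqrt(2π·47) · sqrt(n) → ∞.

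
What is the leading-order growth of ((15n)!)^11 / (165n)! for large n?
((15n)!)^11/(165n)! ~ ((2π·15n)^(10/2) / sqrt(11)) · 11^(−11·15n)  →  0

Write N = 15n. Stirling: N! ~ sqrt(2π N)(N/e)^N and (11N)! ~ sqrt(2π·11N)·(11N/e)^(11N).
  (N!)^11/(11N)! ~ (2π N)^(11/2) (N/e)^(11N) / [sqrt(2π·11N) (11N/e)^(11N)]
     = (2π N)^(11/2) / sqrt(2π·11N) · (N/(11N))^(11N)
     = (2π N)^((11−1)/2) / sqrt(11) · 11^(−11N).
Since 11^11 > 1, the factor 11^(−11N) decays exponentially, so the ratio → 0. Substituting N = 15n gives the stated form.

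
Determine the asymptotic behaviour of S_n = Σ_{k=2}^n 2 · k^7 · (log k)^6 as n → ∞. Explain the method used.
S_n ~ n^8 · (log n)^6 / 4

By integral comparison, S_n = ∫_1^n 2 · x^7 · (log x)^6 dx + O(n^7 · (log n)^6). For the integral, the leading term of ∫_1^n x^7 (log x)^6 dx is n^8/8 · (log n)^6 (by repeated integration by parts; each step lowers the log-exponent and produces a relatively O(1/log n) correction). Hence S_n ~ n^8 · (log n)^6 / 4.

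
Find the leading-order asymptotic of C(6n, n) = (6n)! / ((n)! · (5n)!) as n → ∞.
C(6n, n) ~ (46656/3125)^(n) · sqrt(3/(5π·n))

Write N = n. Apply Stirling to each factorial:
  (6N)! ~ sqrt(2π·6N) · (6N/e)^(6N),
  N! ~ sqrt(2π N) · (N/e)^N,
  (5N)! ~ sqrt(2π·5N) · (5N/e)^(5N).
The exponential factors combine to (6N)^(6N) / (N^N · (5N)^(5N)) = 6^(6N)/5^(5N) = (6^6/5^5)^N = (46656/3125)^N.
The square-root prefactors combine to sqrt(2π·6N) / (sqrt(2π N)·sqrt(2π·5N)) = sqrt(6 / (2π·5·N)) = sqrt(3/(5π·n)).
Substituting N = n: C(6n, n) ~ (46656/3125)^(n) · sqrt(3/(5π·n)).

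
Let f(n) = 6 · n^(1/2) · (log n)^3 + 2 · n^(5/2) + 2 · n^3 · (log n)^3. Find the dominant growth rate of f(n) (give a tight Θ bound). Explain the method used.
f(n) ∈ Θ(n^3 · (log n)^3)

Compare the terms by growth order. For large n, n^a · (log n)^b dominates n^a' · (log n)^b' iff a > a', or (a = a' and b > b'). Ranking the 3 terms shows the dominant one is 2 · n^3 · (log n)^3. Hence f(n) ∈ Θ(n^3 · (log n)^3).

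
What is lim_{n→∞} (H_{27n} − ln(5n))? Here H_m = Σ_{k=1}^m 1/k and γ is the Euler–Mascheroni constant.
lim = ln(27/5) + γ

By Euler-Maclaurin, H_m = ln m + γ + O(1/m). So
  H_{27n} − ln(5n) = ln(27n) + γ − ln(5n) + O(1/n)
                       = ln(27/5) + γ + O(1/n).
Hence the limit is ln(27/5) + γ.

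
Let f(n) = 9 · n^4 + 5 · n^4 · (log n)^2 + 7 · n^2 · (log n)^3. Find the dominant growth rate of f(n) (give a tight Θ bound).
f(n) ∈ Θ(n^4 · (log n)^2)

Compare the terms by growth order. For large n, n^a · (log n)^b dominates n^a' · (log n)^b' iff a > a', or (a = a' and b > b'). Ranking the 3 terms shows the dominant one is 5 · n^4 · (log n)^2. Hence f(n) ∈ Θ(n^4 · (log n)^2).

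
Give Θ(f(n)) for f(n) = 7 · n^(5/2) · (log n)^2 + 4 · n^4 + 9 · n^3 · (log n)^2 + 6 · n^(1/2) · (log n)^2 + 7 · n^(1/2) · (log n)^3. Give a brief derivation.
f(n) ∈ Θ(n^4)

Compare the terms by growth order. For large n, n^a · (log n)^b dominates n^a' · (log n)^b' iff a > a', or (a = a' and b > b'). Ranking the 5 terms shows the dominant one is 4 · n^4. Hence f(n) ∈ Θ(n^4).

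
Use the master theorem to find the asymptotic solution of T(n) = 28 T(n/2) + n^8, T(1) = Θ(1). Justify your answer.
T(n) = Θ(n^8)

log_2 28 ≈ 4.807. f(n) = n^8 dominates n^(log_2 28) since 8 > 4.807, and the regularity condition a·f(n/b) = 28·(n/2)^8 = (28/256)·n^8 ≤ c·f(n) holds with c = 28/256 ≈ 0.109 < 1. So this is Case 3: T(n) = Θ(f(n)) = Θ(n^8).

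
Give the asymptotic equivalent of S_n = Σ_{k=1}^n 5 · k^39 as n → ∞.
S_n ~ n^40 / 8

By integral comparison (Euler-Maclaurin), Σ_{k=1}^n 5 · k^39 = 5 · ∫_0^n x^39 dx + O(n^39) = 5 · n^40/40 = n^40 / 8 + O(n^39). (Equivalently, Faulhaber's formula gives the same leading term.)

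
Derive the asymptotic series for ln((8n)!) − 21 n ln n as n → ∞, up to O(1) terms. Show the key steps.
ln((8n)!) − 21 n ln n = −13 n ln n + 8(ln 8 − 1) n + (1/2) ln(2π·8n) + O(1/n)

Stirling: ln((8n)!) = 8n ln(8n) − 8n + (1/2) ln(2π·8n) + O(1/n).
Expand 8n ln(8n) = 8n (ln n + ln 8) = 8n ln n + 8n ln 8.
Subtract 21n ln n: leading term is (8 − 21) n ln n = −13 n ln n. The next term is 8n ln 8 − 8n = 8(ln 8 − 1) n. Then the (1/2) ln(2π·8n) correction.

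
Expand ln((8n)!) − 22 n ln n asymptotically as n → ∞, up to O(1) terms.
ln((8n)!) − 22 n ln n = −14 n ln n + 8(ln 8 − 1) n + (1/2) ln(2π·8n) + O(1/n)

Stirling: ln((8n)!) = 8n ln(8n) − 8n + (1/2) ln(2π·8n) + O(1/n).
Expand 8n ln(8n) = 8n (ln n + ln 8) = 8n ln n + 8n ln 8.
Subtract 22n ln n: leading term is (8 − 22) n ln n = −14 n ln n. The next term is 8n ln 8 − 8n = 8(ln 8 − 1) n. Then the (1/2) ln(2π·8n) correction.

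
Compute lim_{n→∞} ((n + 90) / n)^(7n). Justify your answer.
lim = e^630

Rewrite as (1 + 90/n)^(7n). By the standard limit (1 + x/n)^n → e^x, we have (1 + 90/n)^n → e^90, and raising to the 7th power gives e^630.
More precisely, ln[(1 + 90/n)^(7n)] = 7n · ln(1 + 90/n) = 7n · (90/n + O(1/n^2)) = 630 + O(1/n) → 630.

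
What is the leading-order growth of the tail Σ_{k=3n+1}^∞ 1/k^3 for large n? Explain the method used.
Σ_{k>3n} 1/k^3 ~ 1/(2 · (3n)^2)

Compare to the integral: ∫_{3n}^∞ x^(−3) dx = [−x^(−2)/2]_{3n}^∞ = 1/((3−1)·(3n)^2). Euler-Maclaurin then gives
  Σ_{k>3n} 1/k^3 = ∫_{3n}^∞ dx/x^3 − 1/(2·(3n)^3) + O(1/(3n)^4).
(Equivalently this is ζ(3) − Σ_{k≤3n} 1/k^3.)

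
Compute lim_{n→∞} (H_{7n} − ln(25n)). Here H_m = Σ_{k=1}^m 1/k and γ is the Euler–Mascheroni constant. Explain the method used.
lim = ln(7/25) + γ

By Euler-Maclaurin, H_m = ln m + γ + O(1/m). So
  H_{7n} − ln(25n) = ln(7n) + γ − ln(25n) + O(1/n)
                       = ln(7/25) + γ + O(1/n).
Hence the limit is ln(7/25) + γ.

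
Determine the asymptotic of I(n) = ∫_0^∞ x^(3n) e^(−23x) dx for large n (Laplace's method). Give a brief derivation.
I(n) ~ (sqrt(2π·3n) / 23) · (3n/(23e))^(3n)

Write the integrand as exp(3n ln x − 23x) and set f(x) = 3n ln x − 23x. Then f'(x) = 3n/x − 23 = 0 at x* = 3n/23, and f''(x*) = −3n/x*^2 = −23^2/(3n). Laplace's method (interior maximum) gives
  I(n) ~ e^(f(x*)) · sqrt(2π / |f''(x*)|)
        = exp(3n ln(3n/23) − 3n) · sqrt(2π · 3n / 23^2)
        = (3n/23)^(3n) e^(−3n) · sqrt(2π·3n) / 23
        = (sqrt(2π·3n) / 23) · (3n/(23e))^(3n).
This matches Γ(3n+1)/23^(3n+1) with Stirling applied to Γ.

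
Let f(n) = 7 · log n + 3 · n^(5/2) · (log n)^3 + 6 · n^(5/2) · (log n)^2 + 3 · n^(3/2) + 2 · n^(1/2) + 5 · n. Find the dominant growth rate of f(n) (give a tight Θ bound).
f(n) ∈ Θ(n^(5/2) · (log n)^3)

Compare the terms by growth order. For large n, n^a · (log n)^b dominates n^a' · (log n)^b' iff a > a', or (a = a' and b > b'). Ranking the 6 terms shows the dominant one is 3 · n^(5/2) · (log n)^3. Hence f(n) ∈ Θ(n^(5/2) · (log n)^3).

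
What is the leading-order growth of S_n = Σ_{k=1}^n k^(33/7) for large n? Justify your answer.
S_n ~ (7/40) · n^(40/7)

Integral comparison: Σ_{k=1}^n k^(33/7) = ∫_0^n x^(33/7) dx + O(n^(33/7)). The integral is n^(1 + 33/7) / (1 + 33/7) = n^((33+7)/7) / ((33+7)/7) = (7/40) · n^(40/7).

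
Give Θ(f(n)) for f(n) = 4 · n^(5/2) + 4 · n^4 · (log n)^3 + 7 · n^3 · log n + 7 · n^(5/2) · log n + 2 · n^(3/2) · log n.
f(n) ∈ Θ(n^4 · (log n)^3)

Compare the terms by growth order. For large n, n^a · (log n)^b dominates n^a' · (log n)^b' iff a > a', or (a = a' and b > b'). Ranking the 5 terms shows the dominant one is 4 · n^4 · (log n)^3. Hence f(n) ∈ Θ(n^4 · (log n)^3).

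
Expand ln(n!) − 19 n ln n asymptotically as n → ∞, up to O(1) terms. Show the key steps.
ln(n!) − 19 n ln n = −18 n ln n − n + (1/2) ln(2π n) + O(1/n)

Stirling: ln((n)!) = n ln(n) − n + (1/2) ln(2π·n) + O(1/n).
Here n ln(n) = n ln n.
Subtract 19n ln n: leading term is (1 − 19) n ln n = −18 n ln n. The next term is −n. Then the (1/2) ln(2π·n) correction.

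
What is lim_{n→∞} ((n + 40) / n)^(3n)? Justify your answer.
lim = e^120

Rewrite as (1 + 40/n)^(3n). By the standard limit (1 + x/n)^n → e^x, we have (1 + 40/n)^n → e^40, and raising to the 3rd power gives e^120.
More precisely, ln[(1 + 40/n)^(3n)] = 3n · ln(1 + 40/n) = 3n · (40/n + O(1/n^2)) = 120 + O(1/n) → 120.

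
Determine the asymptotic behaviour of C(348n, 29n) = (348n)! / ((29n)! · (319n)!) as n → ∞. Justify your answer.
C(348n, 29n) ~ (8916100448256/285311670611)^(29n) · sqrt(6/(11π·29n))

Write N = 29n. Apply Stirling to each factorial:
  (12N)! ~ sqrt(2π·12N) · (12N/e)^(12N),
  N! ~ sqrt(2π N) · (N/e)^N,
  (11N)! ~ sqrt(2π·11N) · (11N/e)^(11N).
The exponential factors combine to (12N)^(12N) / (N^N · (11N)^(11N)) = 12^(12N)/11^(11N) = (12^12/11^11)^N = (8916100448256/285311670611)^N.
The square-root prefactors combine to sqrt(2π·12N) / (sqrt(2π N)·sqrt(2π·11N)) = sqrt(12 / (2π·11·N)) = sqrt(6/(11π·29n)).
Substituting N = 29n: C(348n, 29n) ~ (8916100448256/285311670611)^(29n) · sqrt(6/(11π·29n)).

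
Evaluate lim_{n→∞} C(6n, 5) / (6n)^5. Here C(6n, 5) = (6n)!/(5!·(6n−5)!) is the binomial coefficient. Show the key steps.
lim = 1/5! = 1/120

With N = 6n → ∞: C(N, 5) / N^5 = [N(N−1)…(N−4)] / (5! · N^5) = (1/5!) · 1 · (1 − 1/(6n)) · (1 − 2/(6n)) · (1 − 3/(6n)) · (1 − 4/(6n)). Each factor → 1 as N → ∞, so the limit is 1/5! = 1/120.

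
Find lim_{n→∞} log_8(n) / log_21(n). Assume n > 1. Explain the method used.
lim = ln(21) / ln(8) = log_8(21)

Change of base: log_8(n) = ln n / ln 8 and log_21(n) = ln n / ln 21. The ratio is (ln n / ln 8) · (ln 21 / ln n) = ln 21 / ln 8, a constant independent of n. So the limit is ln 21 / ln 8 = log_8(21).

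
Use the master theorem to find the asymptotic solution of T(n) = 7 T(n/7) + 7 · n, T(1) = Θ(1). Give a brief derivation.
T(n) = Θ(n log n)

log_7 7 = 1, and f(n) = 7 · n = Θ(n^(log_7 7)). This is Case 2 of the master theorem: T(n) = Θ(f(n) · log n) = Θ(n log n).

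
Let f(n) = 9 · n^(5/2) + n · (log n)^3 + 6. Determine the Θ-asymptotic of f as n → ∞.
f(n) ∈ Θ(n^(5/2))

Compare the terms by growth order. For large n, n^a · (log n)^b dominates n^a' · (log n)^b' iff a > a', or (a = a' and b > b'). Ranking the 3 terms shows the dominant one is 9 · n^(5/2). Hence f(n) ∈ Θ(n^(5/2)).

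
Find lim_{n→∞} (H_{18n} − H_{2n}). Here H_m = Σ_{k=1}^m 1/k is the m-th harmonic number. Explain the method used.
lim = ln(18/2) = ln 9

Euler-Maclaurin gives H_m = ln m + γ + 1/(2m) + O(1/m^2). The γ and O(1/m) terms cancel in the difference:
  H_{18n} − H_{2n} = ln(18n) − ln(2n) + O(1/n) = ln(18/2) + O(1/n).
Hence the limit is ln(18/2) = ln 9.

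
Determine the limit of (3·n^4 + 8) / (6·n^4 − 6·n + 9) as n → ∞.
lim = 3/6 = 1/2

For large n the leading n^4 terms dominate both numerator and denominator. Dividing top and bottom by n^4, every other term tends to 0, leaving 3/6 = 1/2.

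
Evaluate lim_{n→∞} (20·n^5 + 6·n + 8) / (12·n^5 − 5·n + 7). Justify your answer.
lim = 20/12 = 5/3

For large n the leading n^5 terms dominate both numerator and denominator. Dividing top and bottom by n^5, every other term tends to 0, leaving 20/12 = 5/3.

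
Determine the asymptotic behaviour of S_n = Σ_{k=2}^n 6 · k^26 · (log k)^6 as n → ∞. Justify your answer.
S_n ~ 2 · n^27 · (log n)^6 / 9

By integral comparison, S_n = ∫_1^n 6 · x^26 · (log x)^6 dx + O(n^26 · (log n)^6). For the integral, the leading term of ∫_1^n x^26 (log x)^6 dx is n^27/27 · (log n)^6 (by repeated integration by parts; each step lowers the log-exponent and produces a relatively O(1/log n) correction). Hence S_n ~ 2 · n^27 · (log n)^6 / 9.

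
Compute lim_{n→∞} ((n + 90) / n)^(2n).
lim = e^180

Rewrite as (1 + 90/n)^(2n). By the standard limit (1 + x/n)^n → e^x, we have (1 + 90/n)^n → e^90, and raising to the 2nd power gives e^180.
More precisely, ln[(1 + 90/n)^(2n)] = 2n · ln(1 + 90/n) = 2n · (90/n + O(1/n^2)) = 180 + O(1/n) → 180.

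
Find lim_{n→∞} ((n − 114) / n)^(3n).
lim = e^(−342)

Rewrite as (1 − 114/n)^(3n). By the standard limit (1 + x/n)^n → e^x, we have (1 − 114/n)^n → e^(−114), and raising to the 3rd power gives e^(−342).
More precisely, ln[(1 − 114/n)^(3n)] = 3n · ln(1 − 114/n) = 3n · (-114/n + O(1/n^2)) = -342 + O(1/n) → -342.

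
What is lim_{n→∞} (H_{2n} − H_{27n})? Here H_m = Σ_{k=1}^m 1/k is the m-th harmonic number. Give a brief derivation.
lim = ln(2/27)

Euler-Maclaurin gives H_m = ln m + γ + 1/(2m) + O(1/m^2). The γ and O(1/m) terms cancel in the difference:
  H_{2n} − H_{27n} = ln(2n) − ln(27n) + O(1/n) = ln(2/27) + O(1/n).
Hence the limit is ln(2/27).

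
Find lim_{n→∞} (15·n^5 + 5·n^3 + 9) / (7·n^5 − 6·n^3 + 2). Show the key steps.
lim = 15/7

For large n the leading n^5 terms dominate both numerator and denominator. Dividing top and bottom by n^5, every other term tends to 0, leaving 15/7.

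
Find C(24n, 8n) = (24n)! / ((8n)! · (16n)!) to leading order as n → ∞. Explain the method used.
C(24n, 8n) ~ (27/4)^(8n) · sqrt(3/(4π·8n))

Write N = 8n. Apply Stirling to each factorial:
  (3N)! ~ sqrt(2π·3N) · (3N/e)^(3N),
  N! ~ sqrt(2π N) · (N/e)^N,
  (2N)! ~ sqrt(2π·2N) · (2N/e)^(2N).
The exponential factors combine to (3N)^(3N) / (N^N · (2N)^(2N)) = 3^(3N)/2^(2N) = (3^3/2^2)^N = (27/4)^N.
The square-root prefactors combine to sqrt(2π·3N) / (sqrt(2π N)·sqrt(2π·2N)) = sqrt(3 / (2π·2·N)) = sqrt(3/(4π·8n)).
Substituting N = 8n: C(24n, 8n) ~ (27/4)^(8n) · sqrt(3/(4π·8n)).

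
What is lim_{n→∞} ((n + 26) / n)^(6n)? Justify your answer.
lim = e^156

Rewrite as (1 + 26/n)^(6n). By the standard limit (1 + x/n)^n → e^x, we have (1 + 26/n)^n → e^26, and raising to the 6th power gives e^156.
More precisely, ln[(1 + 26/n)^(6n)] = 6n · ln(1 + 26/n) = 6n · (26/n + O(1/n^2)) = 156 + O(1/n) → 156.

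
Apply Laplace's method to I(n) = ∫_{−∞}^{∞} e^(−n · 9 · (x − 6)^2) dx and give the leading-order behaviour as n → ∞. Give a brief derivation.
I(n) = sqrt(π/(9n))

Here φ(x) = 9 · (x − 6)^2 has its unique minimum at x* = 6 with φ(x*) = 0 and φ''(x*) = 18. Laplace's method gives
  I(n) ~ e^(−n φ(x*)) · sqrt(2π / (n · φ''(x*))) = sqrt(2π / (18n)) = sqrt(π/(9n)).
This is exact: substituting u = (x − 6)·sqrt(9n) gives I(n) = (1/sqrt(9n)) ∫_{−∞}^{∞} e^(−u^2) du = sqrt(π/(9n)).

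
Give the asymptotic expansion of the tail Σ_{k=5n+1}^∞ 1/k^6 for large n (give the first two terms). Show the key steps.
Σ_{k>5n} 1/k^6 = 1/(5 · (5n)^5) − 1/(2 · (5n)^6) + O(1/(5n)^7)

Compare to the integral: ∫_{5n}^∞ x^(−6) dx = [−x^(−5)/5]_{5n}^∞ = 1/((6−1)·(5n)^5). The Euler-Maclaurin correction adds −f(5n)/2 = −1/(2·(5n)^6). Euler-Maclaurin then gives
  Σ_{k>5n} 1/k^6 = ∫_{5n}^∞ dx/x^6 − 1/(2·(5n)^6) + O(1/(5n)^7).
(Equivalently this is ζ(6) − Σ_{k≤5n} 1/k^6.)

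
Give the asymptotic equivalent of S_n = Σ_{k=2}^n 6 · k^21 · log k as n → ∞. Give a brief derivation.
S_n ~ 3 · n^22 log n / 11 − 3 · n^22 / 242

By integral comparison, S_n = ∫_1^n 6 · x^21 · log x dx + O(n^21 · log n). For the integral, ∫ x^21 log x dx = n^22 log n / 22 − n^22/484 (integration by parts). Hence S_n ~ 3 · n^22 log n / 11 − 3 · n^22 / 242.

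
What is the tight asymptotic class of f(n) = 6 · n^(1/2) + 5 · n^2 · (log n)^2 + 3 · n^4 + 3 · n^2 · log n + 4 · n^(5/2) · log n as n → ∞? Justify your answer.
f(n) ∈ Θ(n^4)

Compare the terms by growth order. For large n, n^a · (log n)^b dominates n^a' · (log n)^b' iff a > a', or (a = a' and b > b'). Ranking the 5 terms shows the dominant one is 3 · n^4. Hence f(n) ∈ Θ(n^4).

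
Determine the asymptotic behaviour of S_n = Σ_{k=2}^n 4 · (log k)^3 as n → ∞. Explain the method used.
S_n ~ 4 · n · (log n)^3

By integral comparison, S_n = ∫_1^n 4 · (log x)^3 dx + O((log n)^3). For the integral, the leading term of ∫_1^n (log x)^3 dx is n · (log n)^3 (by repeated integration by parts; each step lowers the log-exponent and produces a relatively O(1/log n) correction). Hence S_n ~ 4 · n · (log n)^3.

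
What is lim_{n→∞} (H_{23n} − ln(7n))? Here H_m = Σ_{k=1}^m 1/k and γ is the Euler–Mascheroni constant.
lim = ln(23/7) + γ

By Euler-Maclaurin, H_m = ln m + γ + O(1/m). So
  H_{23n} − ln(7n) = ln(23n) + γ − ln(7n) + O(1/n)
                       = ln(23/7) + γ + O(1/n).
Hence the limit is ln(23/7) + γ.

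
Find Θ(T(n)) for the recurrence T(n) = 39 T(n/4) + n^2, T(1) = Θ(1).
T(n) = Θ(n^(log_4 39))

Master theorem: compare f(n) = n^2 to n^(log_4 39) where log_4 39 ≈ 2.643. Since 2 < log_4 39, we have f(n) = O(n^(log_4 39 − ε)) for some ε > 0 — Case 1. Hence T(n) = Θ(n^(log_4 39)).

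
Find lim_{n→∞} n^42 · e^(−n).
lim = 0

Exponentials with base > 1 dominate every fixed polynomial: for any fixed c, n^c / e^n → 0 as n → ∞ (e.g. by the ratio test, or since e^n grows faster than any power of n). Hence n^42 · e^(−n) = n^42 / e^n → 0.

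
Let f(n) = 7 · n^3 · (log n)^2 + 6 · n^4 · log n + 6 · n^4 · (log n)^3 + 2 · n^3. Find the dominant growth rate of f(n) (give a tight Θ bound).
f(n) ∈ Θ(n^4 · (log n)^3)

Compare the terms by growth order. For large n, n^a · (log n)^b dominates n^a' · (log n)^b' iff a > a', or (a = a' and b > b'). Ranking the 4 terms shows the dominant one is 6 · n^4 · (log n)^3. Hence f(n) ∈ Θ(n^4 · (log n)^3).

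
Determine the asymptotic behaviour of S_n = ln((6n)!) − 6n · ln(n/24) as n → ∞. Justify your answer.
S_n ~ 6n · (ln 144 − 1) + O(ln n)

Stirling: ln((6n)!) = 6n ln(6n) − 6n + O(ln n).
  S_n = 6n ln(6n) − 6n − 6n ln(n/24) + O(ln n)
      = 6n ln(6n) − 6n ln n + 6n ln 24 − 6n + O(ln n)
      = 6n ln 6 + 6n ln 24 − 6n + O(ln n)
      = 6n (ln 144 − 1) + O(ln n).
Numerically ln(144) − 1 ≈ 3.9698.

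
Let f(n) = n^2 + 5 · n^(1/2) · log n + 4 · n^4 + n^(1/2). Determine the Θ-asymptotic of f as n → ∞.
f(n) ∈ Θ(n^4)

Compare the terms by growth order. For large n, n^a · (log n)^b dominates n^a' · (log n)^b' iff a > a', or (a = a' and b > b'). Ranking the 4 terms shows the dominant one is 4 · n^4. Hence f(n) ∈ Θ(n^4).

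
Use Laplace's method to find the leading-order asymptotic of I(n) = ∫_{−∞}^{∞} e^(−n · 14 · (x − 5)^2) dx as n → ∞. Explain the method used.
I(n) = sqrt(π/(14n))

Here φ(x) = 14 · (x − 5)^2 has its unique minimum at x* = 5 with φ(x*) = 0 and φ''(x*) = 28. Laplace's method gives
  I(n) ~ e^(−n φ(x*)) · sqrt(2π / (n · φ''(x*))) = sqrt(2π / (28n)) = sqrt(π/(14n)).
This is exact: substituting u = (x − 5)·sqrt(14n) gives I(n) = (1/sqrt(14n)) ∫_{−∞}^{∞} e^(−u^2) du = sqrt(π/(14n)).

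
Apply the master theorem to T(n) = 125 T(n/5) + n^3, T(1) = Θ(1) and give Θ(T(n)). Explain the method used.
T(n) = Θ(n^3 log n)

log_5 125 = 3, and f(n) = n^3 = Θ(n^(log_5 125)). This is Case 2 of the master theorem: T(n) = Θ(f(n) · log n) = Θ(n^3 log n).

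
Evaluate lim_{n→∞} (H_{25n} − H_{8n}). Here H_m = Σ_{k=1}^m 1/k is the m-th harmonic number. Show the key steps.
lim = ln(25/8)

Euler-Maclaurin gives H_m = ln m + γ + 1/(2m) + O(1/m^2). The γ and O(1/m) terms cancel in the difference:
  H_{25n} − H_{8n} = ln(25n) − ln(8n) + O(1/n) = ln(25/8) + O(1/n).
Hence the limit is ln(25/8).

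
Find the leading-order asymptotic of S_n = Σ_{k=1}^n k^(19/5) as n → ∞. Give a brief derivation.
S_n ~ (5/24) · n^(24/5)

Integral comparison: Σ_{k=1}^n k^(19/5) = ∫_0^n x^(19/5) dx + O(n^(19/5)). The integral is n^(1 + 19/5) / (1 + 19/5) = n^((19+5)/5) / ((19+5)/5) = (5/24) · n^(24/5).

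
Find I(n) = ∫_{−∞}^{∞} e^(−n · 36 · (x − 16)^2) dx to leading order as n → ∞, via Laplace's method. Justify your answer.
I(n) = sqrt(π/(36n))

Here φ(x) = 36 · (x − 16)^2 has its unique minimum at x* = 16 with φ(x*) = 0 and φ''(x*) = 72. Laplace's method gives
  I(n) ~ e^(−n φ(x*)) · sqrt(2π / (n · φ''(x*))) = sqrt(2π / (72n)) = sqrt(π/(36n)).
This is exact: substituting u = (x − 16)·sqrt(36n) gives I(n) = (1/sqrt(36n)) ∫_{−∞}^{∞} e^(−u^2) du = sqrt(π/(36n)).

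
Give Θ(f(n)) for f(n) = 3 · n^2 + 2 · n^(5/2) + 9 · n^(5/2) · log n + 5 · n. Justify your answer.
f(n) ∈ Θ(n^(5/2) · log n)

Compare the terms by growth order. For large n, n^a · (log n)^b dominates n^a' · (log n)^b' iff a > a', or (a = a' and b > b'). Ranking the 4 terms shows the dominant one is 9 · n^(5/2) · log n. Hence f(n) ∈ Θ(n^(5/2) · log n).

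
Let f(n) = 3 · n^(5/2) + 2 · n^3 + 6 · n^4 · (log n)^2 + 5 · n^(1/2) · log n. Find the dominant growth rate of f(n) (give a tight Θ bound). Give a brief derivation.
f(n) ∈ Θ(n^4 · (log n)^2)

Compare the terms by growth order. For large n, n^a · (log n)^b dominates n^a' · (log n)^b' iff a > a', or (a = a' and b > b'). Ranking the 4 terms shows the dominant one is 6 · n^4 · (log n)^2. Hence f(n) ∈ Θ(n^4 · (log n)^2).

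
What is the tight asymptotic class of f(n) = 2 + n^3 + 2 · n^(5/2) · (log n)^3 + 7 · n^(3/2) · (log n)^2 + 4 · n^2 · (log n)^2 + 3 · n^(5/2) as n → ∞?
f(n) ∈ Θ(n^3)

Compare the terms by growth order. For large n, n^a · (log n)^b dominates n^a' · (log n)^b' iff a > a', or (a = a' and b > b'). Ranking the 6 terms shows the dominant one is n^3. Hence f(n) ∈ Θ(n^3).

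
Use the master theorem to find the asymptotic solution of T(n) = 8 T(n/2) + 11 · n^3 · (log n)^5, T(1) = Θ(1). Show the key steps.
T(n) = Θ(n^3 · (log n)^6)

Here log_2 8 = 3 and f(n) = 11 · n^3 · (log n)^5 = Θ(n^(log_2 8) · (log n)^5). This is the extended Case 2 of the master theorem (f matches the critical exponent up to log factors), giving T(n) = Θ(n^(log_2 8) · (log n)^(5+1)) = Θ(n^3 · (log n)^6).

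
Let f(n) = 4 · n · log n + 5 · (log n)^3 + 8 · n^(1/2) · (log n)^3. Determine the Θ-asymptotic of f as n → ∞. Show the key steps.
f(n) ∈ Θ(n · log n)

Compare the terms by growth order. For large n, n^a · (log n)^b dominates n^a' · (log n)^b' iff a > a', or (a = a' and b > b'). Ranking the 3 terms shows the dominant one is 4 · n · log n. Hence f(n) ∈ Θ(n · log n).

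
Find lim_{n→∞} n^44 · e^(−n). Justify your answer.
lim = 0

Exponentials with base > 1 dominate every fixed polynomial: for any fixed c, n^c / e^n → 0 as n → ∞ (e.g. by the ratio test, or since e^n grows faster than any power of n). Hence n^44 · e^(−n) = n^44 / e^n → 0.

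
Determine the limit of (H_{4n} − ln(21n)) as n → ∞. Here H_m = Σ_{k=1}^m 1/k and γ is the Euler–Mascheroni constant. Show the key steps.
lim = ln(4/21) + γ

By Euler-Maclaurin, H_m = ln m + γ + O(1/m). So
  H_{4n} − ln(21n) = ln(4n) + γ − ln(21n) + O(1/n)
                       = ln(4/21) + γ + O(1/n).
Hence the limit is ln(4/21) + γ.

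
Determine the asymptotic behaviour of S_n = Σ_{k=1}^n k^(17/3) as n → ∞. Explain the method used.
S_n ~ (3/20) · n^(20/3)

Integral comparison: Σ_{k=1}^n k^(17/3) = ∫_0^n x^(17/3) dx + O(n^(17/3)). The integral is n^(1 + 17/3) / (1 + 17/3) = n^((17+3)/3) / ((17+3)/3) = (3/20) · n^(20/3).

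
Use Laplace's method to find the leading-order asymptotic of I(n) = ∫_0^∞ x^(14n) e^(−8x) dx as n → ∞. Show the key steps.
I(n) ~ (sqrt(2π·14n) / 8) · (14n/(8e))^(14n)

Write the integrand as exp(14n ln x − 8x) and set f(x) = 14n ln x − 8x. Then f'(x) = 14n/x − 8 = 0 at x* = 14n/8, and f''(x*) = −14n/x*^2 = −8^2/(14n). Laplace's method (interior maximum) gives
  I(n) ~ e^(f(x*)) · sqrt(2π / |f''(x*)|)
        = exp(14n ln(14n/8) − 14n) · sqrt(2π · 14n / 8^2)
        = (14n/8)^(14n) e^(−14n) · sqrt(2π·14n) / 8
        = (sqrt(2π·14n) / 8) · (14n/(8e))^(14n).
This matches Γ(14n+1)/8^(14n+1) with Stirling applied to Γ.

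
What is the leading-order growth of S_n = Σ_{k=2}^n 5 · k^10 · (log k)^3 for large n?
S_n ~ 5 · n^11 · (log n)^3 / 11

By integral comparison, S_n = ∫_1^n 5 · x^10 · (log x)^3 dx + O(n^10 · (log n)^3). For the integral, the leading term of ∫_1^n x^10 (log x)^3 dx is n^11/11 · (log n)^3 (by repeated integration by parts; each step lowers the log-exponent and produces a relatively O(1/log n) correction). Hence S_n ~ 5 · n^11 · (log n)^3 / 11.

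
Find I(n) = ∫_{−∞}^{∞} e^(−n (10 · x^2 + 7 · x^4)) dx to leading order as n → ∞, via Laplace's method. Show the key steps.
I(n) ~ sqrt(π/(10n))

φ(x) = 10 · x^2 + 7 · x^4 has its unique global minimum at x* = 0 (since φ'(x) = 20x + 28x^3 = 0 only at x = 0 for real x with both coefficients positive, and φ → ∞ as |x| → ∞). At x* = 0, φ(0) = 0 and φ''(0) = 20. Laplace's method then gives
  I(n) ~ sqrt(2π / (n · φ''(0))) · e^(−n φ(0)) = sqrt(2π / (20n)) = sqrt(π/(10n)).
The 7 · x^4 term contributes only at subleading order (an O(1/n) relative correction).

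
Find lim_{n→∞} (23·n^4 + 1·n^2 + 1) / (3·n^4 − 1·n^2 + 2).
lim = 23/3

For large n the leading n^4 terms dominate both numerator and denominator. Dividing top and bottom by n^4, every other term tends to 0, leaving 23/3.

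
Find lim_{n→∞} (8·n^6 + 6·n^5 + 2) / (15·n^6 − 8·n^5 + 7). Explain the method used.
lim = 8/15

For large n the leading n^6 terms dominate both numerator and denominator. Dividing top and bottom by n^6, every other term tends to 0, leaving 8/15.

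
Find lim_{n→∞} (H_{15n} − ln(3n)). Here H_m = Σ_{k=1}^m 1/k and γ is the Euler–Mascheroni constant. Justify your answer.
lim = ln 5 + γ

By Euler-Maclaurin, H_m = ln m + γ + O(1/m). So
  H_{15n} − ln(3n) = ln(15n) + γ − ln(3n) + O(1/n)
                       = ln(15/3) + γ + O(1/n).
Hence the limit is ln(15/3) + γ (= ln 5).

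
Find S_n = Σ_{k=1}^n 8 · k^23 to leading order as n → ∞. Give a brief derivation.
S_n ~ n^24 / 3

By integral comparison (Euler-Maclaurin), Σ_{k=1}^n 8 · k^23 = 8 · ∫_0^n x^23 dx + O(n^23) = 8 · n^24/24 = n^24 / 3 + O(n^23). (Equivalently, Faulhaber's formula gives the same leading term.)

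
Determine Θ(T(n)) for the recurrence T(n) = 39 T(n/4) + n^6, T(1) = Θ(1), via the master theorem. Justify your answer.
T(n) = Θ(n^6)

log_4 39 ≈ 2.643. f(n) = n^6 dominates n^(log_4 39) since 6 > 2.643, and the regularity condition a·f(n/b) = 39·(n/4)^6 = (39/4096)·n^6 ≤ c·f(n) holds with c = 39/4096 ≈ 0.00952 < 1. So this is Case 3: T(n) = Θ(f(n)) = Θ(n^6).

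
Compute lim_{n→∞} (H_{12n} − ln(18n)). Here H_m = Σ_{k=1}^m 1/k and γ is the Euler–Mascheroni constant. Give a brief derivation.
lim = ln(2/3) + γ

By Euler-Maclaurin, H_m = ln m + γ + O(1/m). So
  H_{12n} − ln(18n) = ln(12n) + γ − ln(18n) + O(1/n)
                       = ln(12/18) + γ + O(1/n).
Hence the limit is ln(12/18) + γ (= ln(2/3)).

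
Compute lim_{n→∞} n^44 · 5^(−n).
lim = 0

Exponentials with base > 1 dominate every fixed polynomial: for any fixed c, n^c / 5^n → 0 as n → ∞ (e.g. by the ratio test, or by writing 5^n = e^(n ln 5) and noting e^(n ln 5) / n^c → ∞). Hence n^44 · 5^(−n) = n^44 / 5^n → 0.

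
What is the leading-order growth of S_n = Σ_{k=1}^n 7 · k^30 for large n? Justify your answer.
S_n ~ 7 · n^31 / 31

By integral comparison (Euler-Maclaurin), Σ_{k=1}^n 7 · k^30 = 7 · ∫_0^n x^30 dx + O(n^30) = 7 · n^31/31 + O(n^30). (Equivalently, Faulhaber's formula gives the same leading term.)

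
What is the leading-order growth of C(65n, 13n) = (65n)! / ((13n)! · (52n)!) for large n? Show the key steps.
C(65n, 13n) ~ (3125/256)^(13n) · sqrt(5/(8π·13n))

Write N = 13n. Apply Stirling to each factorial:
  (5N)! ~ sqrt(2π·5N) · (5N/e)^(5N),
  N! ~ sqrt(2π N) · (N/e)^N,
  (4N)! ~ sqrt(2π·4N) · (4N/e)^(4N).
The exponential factors combine to (5N)^(5N) / (N^N · (4N)^(4N)) = 5^(5N)/4^(4N) = (5^5/4^4)^N = (3125/256)^N.
The square-root prefactors combine to sqrt(2π·5N) / (sqrt(2π N)·sqrt(2π·4N)) = sqrt(5 / (2π·4·N)) = sqrt(5/(8π·13n)).
Substituting N = 13n: C(65n, 13n) ~ (3125/256)^(13n) · sqrt(5/(8π·13n)).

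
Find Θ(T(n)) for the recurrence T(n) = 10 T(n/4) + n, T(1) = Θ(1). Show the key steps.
T(n) = Θ(n^(log_4 10))

Master theorem: compare f(n) = n to n^(log_4 10) where log_4 10 ≈ 1.661. Since 1 < log_4 10, we have f(n) = O(n^(log_4 10 − ε)) for some ε > 0 — Case 1. Hence T(n) = Θ(n^(log_4 10)).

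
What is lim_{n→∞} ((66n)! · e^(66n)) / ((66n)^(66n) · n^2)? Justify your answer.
lim = 0

Stirling: (66n)! ~ sqrt(2π·66n) · (66n/e)^(66n). Hence
  (66n)! · e^(66n) / (66n)^(66n) ~ sqrt(2π·66n).
Dividing by n^2: sqrt(2π·66n) / n^2 = sqrt(2π·66) · n^((1−4)/2), so the expression behaves like sqrt(2π·66) · n^((1−4)/2) → 0.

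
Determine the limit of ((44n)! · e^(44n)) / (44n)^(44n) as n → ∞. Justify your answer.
lim = ∞

Stirling: (44n)! ~ sqrt(2π·44n) · (44n/e)^(44n). Hence
  (44n)! · e^(44n) / (44n)^(44n) ~ sqrt(2π·44n) = sqrt(2π·44) · sqrt(n) → ∞.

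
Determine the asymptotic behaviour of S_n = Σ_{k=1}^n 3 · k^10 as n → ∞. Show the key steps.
S_n ~ 3 · n^11 / 11

By integral comparison (Euler-Maclaurin), Σ_{k=1}^n 3 · k^10 = 3 · ∫_0^n x^10 dx + O(n^10) = 3 · n^11/11 + O(n^10). (Equivalently, Faulhaber's formula gives the same leading term.)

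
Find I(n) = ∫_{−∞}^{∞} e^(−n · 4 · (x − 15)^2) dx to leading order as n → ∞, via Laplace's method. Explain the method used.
I(n) = sqrt(π/(4n))

Here φ(x) = 4 · (x − 15)^2 has its unique minimum at x* = 15 with φ(x*) = 0 and φ''(x*) = 8. Laplace's method gives
  I(n) ~ e^(−n φ(x*)) · sqrt(2π / (n · φ''(x*))) = sqrt(2π / (8n)) = sqrt(π/(4n)).
This is exact: substituting u = (x − 15)·sqrt(4n) gives I(n) = (1/sqrt(4n)) ∫_{−∞}^{∞} e^(−u^2) du = sqrt(π/(4n)).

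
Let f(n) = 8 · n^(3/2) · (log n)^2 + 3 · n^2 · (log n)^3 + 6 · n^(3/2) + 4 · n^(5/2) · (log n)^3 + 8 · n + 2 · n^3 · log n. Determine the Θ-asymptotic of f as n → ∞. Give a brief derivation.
f(n) ∈ Θ(n^3 · log n)

Compare the terms by growth order. For large n, n^a · (log n)^b dominates n^a' · (log n)^b' iff a > a', or (a = a' and b > b'). Ranking the 6 terms shows the dominant one is 2 · n^3 · log n. Hence f(n) ∈ Θ(n^3 · log n).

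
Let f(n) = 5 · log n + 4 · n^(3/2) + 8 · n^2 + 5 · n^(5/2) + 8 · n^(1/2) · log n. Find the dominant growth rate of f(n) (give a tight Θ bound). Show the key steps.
f(n) ∈ Θ(n^(5/2))

Compare the terms by growth order. For large n, n^a · (log n)^b dominates n^a' · (log n)^b' iff a > a', or (a = a' and b > b'). Ranking the 5 terms shows the dominant one is 5 · n^(5/2). Hence f(n) ∈ Θ(n^(5/2)).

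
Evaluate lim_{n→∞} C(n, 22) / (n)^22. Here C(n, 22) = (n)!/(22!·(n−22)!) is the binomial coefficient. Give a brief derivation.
lim = 1/22! = 1/1124000727777607680000

With N = n → ∞: C(N, 22) / N^22 = [N(N−1)…(N−21)] / (22! · N^22) = (1/22!) · 1 · (1 − 1/n) · … · (1 − 21/n). Each factor → 1 as N → ∞, so the limit is 1/22! = 1/1124000727777607680000.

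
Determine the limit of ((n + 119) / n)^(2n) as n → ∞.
lim = e^238

Rewrite as (1 + 119/n)^(2n). By the standard limit (1 + x/n)^n → e^x, we have (1 + 119/n)^n → e^119, and raising to the 2nd power gives e^238.
More precisely, ln[(1 + 119/n)^(2n)] = 2n · ln(1 + 119/n) = 2n · (119/n + O(1/n^2)) = 238 + O(1/n) → 238.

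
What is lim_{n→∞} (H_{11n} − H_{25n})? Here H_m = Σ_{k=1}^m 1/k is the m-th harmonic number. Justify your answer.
lim = ln(11/25)

Euler-Maclaurin gives H_m = ln m + γ + 1/(2m) + O(1/m^2). The γ and O(1/m) terms cancel in the difference:
  H_{11n} − H_{25n} = ln(11n) − ln(25n) + O(1/n) = ln(11/25) + O(1/n).
Hence the limit is ln(11/25).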